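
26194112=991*26432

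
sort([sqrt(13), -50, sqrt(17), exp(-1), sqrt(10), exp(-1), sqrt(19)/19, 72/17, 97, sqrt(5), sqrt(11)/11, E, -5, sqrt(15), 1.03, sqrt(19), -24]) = [-50, -24, -5, sqrt(19)/19, sqrt(11)/11, exp(-1), exp(-1), 1.03, sqrt(5), E, sqrt(10), sqrt(13), sqrt(15), sqrt(17), 72/17, sqrt(19), 97]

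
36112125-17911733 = 18200392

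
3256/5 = 651+1/5 = 651.20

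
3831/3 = 1277 = 1277.00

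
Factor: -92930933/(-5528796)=2^(-2)*3^(-1)*7^(-1)*13^(-1)*61^(-1)*83^(-1)*389^1*238897^1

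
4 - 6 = -2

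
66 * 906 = 59796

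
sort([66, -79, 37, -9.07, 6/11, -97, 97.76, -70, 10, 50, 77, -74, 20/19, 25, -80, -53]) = [-97, -80, -79, -74, -70, -53, -9.07, 6/11, 20/19, 10, 25, 37, 50, 66, 77, 97.76]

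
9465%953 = 888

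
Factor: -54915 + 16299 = -1*2^3*3^1*1609^1 = -38616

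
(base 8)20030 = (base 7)32645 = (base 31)8h1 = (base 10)8216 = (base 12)4908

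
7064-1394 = 5670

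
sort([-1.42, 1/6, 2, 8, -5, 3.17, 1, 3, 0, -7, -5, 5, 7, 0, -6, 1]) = [-7, -6, -5, -5, -1.42, 0, 0, 1/6, 1, 1, 2, 3, 3.17, 5, 7, 8]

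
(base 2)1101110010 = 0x372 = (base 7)2400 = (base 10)882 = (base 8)1562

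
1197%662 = 535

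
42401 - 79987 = -37586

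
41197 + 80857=122054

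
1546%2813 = 1546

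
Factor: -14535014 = -1 * 2^1 * 13^2 * 43003^1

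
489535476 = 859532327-369996851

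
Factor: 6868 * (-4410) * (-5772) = 2^5 * 3^3 * 5^1 * 7^2 * 13^1 * 17^1 * 37^1 * 101^1 = 174821643360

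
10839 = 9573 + 1266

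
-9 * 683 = -6147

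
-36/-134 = 18/67 ≈ 0.269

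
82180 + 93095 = 175275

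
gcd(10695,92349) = 93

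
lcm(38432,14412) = 115296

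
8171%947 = 595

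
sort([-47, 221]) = [-47, 221]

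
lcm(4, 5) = 20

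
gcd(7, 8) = 1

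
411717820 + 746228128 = 1157945948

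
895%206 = 71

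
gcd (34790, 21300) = 710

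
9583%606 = 493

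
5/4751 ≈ 0.00105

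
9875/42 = 235 + 5/42 ≈ 235.12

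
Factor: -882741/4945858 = -1 * 2^(-1) * 3^1 * 294247^1 * 2472929^(-1)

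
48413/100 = 484 + 13/100 = 484.13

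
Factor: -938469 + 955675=2^1 * 7^1 * 1229^1=17206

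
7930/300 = 26 + 13/30 ≈ 26.43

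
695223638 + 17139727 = 712363365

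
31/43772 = 1/1412≈0.000708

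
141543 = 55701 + 85842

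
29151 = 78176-49025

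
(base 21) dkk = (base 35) 51d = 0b1100000011101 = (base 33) 5m2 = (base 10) 6173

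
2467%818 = 13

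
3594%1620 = 354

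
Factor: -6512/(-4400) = 5^(-2) * 37^1 = 37/25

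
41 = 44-3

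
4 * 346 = 1384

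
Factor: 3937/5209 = 31^1*127^1*5209^(-1)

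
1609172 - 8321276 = -6712104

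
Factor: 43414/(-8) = -1*2^(-2)*7^2*443^1 = -21707/4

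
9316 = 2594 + 6722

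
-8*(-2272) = 18176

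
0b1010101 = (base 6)221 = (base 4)1111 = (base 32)2l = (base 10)85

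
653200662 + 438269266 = 1091469928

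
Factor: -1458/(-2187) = 2^1*3^(-1) = 2/3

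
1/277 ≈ 0.00361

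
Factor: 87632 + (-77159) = 3^1 * 3491^1 = 10473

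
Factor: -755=-1*5^1*151^1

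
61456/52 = 15364/13 ≈ 1181.85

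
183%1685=183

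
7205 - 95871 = -88666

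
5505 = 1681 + 3824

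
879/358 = 2 + 163/358 ≈ 2.46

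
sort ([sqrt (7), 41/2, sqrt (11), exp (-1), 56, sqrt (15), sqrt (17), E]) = [exp (-1), sqrt (7), E, sqrt (11), sqrt (15), sqrt (17), 41/2, 56]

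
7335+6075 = 13410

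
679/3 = 226 + 1/3 ≈ 226.33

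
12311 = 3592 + 8719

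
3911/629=6 + 137/629 ≈ 6.22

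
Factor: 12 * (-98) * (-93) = 2^3 * 3^2 * 7^2 * 31^1 = 109368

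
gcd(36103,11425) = 457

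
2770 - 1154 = 1616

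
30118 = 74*407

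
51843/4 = 12960+3/4 = 12960.75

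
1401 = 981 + 420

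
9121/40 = 228 + 1/40 ≈ 228.03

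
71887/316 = 227 + 155/316 ≈ 227.49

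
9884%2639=1967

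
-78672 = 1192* (-66)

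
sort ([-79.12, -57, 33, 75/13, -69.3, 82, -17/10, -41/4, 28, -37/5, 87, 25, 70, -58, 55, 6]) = [-79.12, -69.3, -58, -57, -41/4, -37/5, -17/10, 75/13, 6, 25, 28, 33, 55, 70, 82, 87]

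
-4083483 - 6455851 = -10539334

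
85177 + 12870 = 98047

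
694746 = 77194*9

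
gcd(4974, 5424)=6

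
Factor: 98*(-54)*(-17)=2^2*3^3*7^2*17^1=89964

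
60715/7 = 8673 + 4/7 ≈ 8673.57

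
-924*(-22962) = 21216888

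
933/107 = 8 + 77/107 ≈ 8.72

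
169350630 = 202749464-33398834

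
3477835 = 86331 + 3391504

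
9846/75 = 131 + 7/25 = 131.28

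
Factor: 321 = 3^1 * 107^1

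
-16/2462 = -8/1231 ≈ -0.00650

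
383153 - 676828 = -293675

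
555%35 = 30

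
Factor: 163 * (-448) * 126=-1 * 2^7 * 3^2 * 7^2 * 163^1=-9201024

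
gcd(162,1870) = 2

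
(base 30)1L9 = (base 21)3A6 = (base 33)1DL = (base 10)1539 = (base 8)3003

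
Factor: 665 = 5^1*7^1*19^1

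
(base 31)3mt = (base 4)320022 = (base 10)3594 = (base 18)b1c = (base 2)111000001010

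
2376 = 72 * 33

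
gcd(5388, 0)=5388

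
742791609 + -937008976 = -194217367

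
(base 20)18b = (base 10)571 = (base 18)1dd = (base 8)1073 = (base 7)1444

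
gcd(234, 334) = 2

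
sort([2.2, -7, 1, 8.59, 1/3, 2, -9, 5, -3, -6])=[-9, -7, -6, -3, 1/3, 1, 2, 2.2, 5, 8.59]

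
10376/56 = 185+2/7 ≈ 185.29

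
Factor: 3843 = 3^2 * 7^1 * 61^1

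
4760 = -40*(-119)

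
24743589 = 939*26351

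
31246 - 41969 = -10723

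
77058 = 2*38529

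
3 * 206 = 618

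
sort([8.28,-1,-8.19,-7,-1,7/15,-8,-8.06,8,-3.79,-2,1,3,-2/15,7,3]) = [-8.19,-8.06,-8,-7,-3.79,-2,-1,-1,-2/15,7/15,1,3,3,7,8,8.28]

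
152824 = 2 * 76412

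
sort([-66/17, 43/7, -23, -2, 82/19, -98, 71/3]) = [-98, -23, -66/17, -2, 82/19, 43/7, 71/3]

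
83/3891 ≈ 0.0213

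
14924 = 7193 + 7731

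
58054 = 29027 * 2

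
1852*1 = 1852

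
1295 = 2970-1675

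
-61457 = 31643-93100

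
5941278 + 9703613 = 15644891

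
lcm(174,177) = 10266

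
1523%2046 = 1523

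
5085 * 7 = 35595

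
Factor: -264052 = -1 * 2^2 * 251^1 * 263^1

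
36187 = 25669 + 10518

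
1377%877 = 500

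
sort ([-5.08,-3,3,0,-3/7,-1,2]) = [-5.08,-3,-1,-3/7,0,2,3]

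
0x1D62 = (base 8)16542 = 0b1110101100010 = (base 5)220042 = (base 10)7522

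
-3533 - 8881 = -12414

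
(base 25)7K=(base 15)D0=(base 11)168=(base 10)195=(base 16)C3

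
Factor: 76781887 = 7^1*13^1*843757^1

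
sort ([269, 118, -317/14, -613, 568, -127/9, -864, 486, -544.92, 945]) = [-864, -613, -544.92, -317/14, -127/9, 118, 269, 486, 568, 945]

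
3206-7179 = -3973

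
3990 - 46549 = -42559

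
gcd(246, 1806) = 6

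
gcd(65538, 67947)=33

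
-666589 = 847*(-787)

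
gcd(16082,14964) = 86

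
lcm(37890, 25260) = 75780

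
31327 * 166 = 5200282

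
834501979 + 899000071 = 1733502050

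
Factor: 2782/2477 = 2^1*13^1*107^1*2477^(-1)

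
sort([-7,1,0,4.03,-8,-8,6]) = [-8,-8,-7,0,1,4.03,6]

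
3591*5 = 17955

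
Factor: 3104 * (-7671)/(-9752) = 2^2 * 3^1 * 23^(-1) * 53^(-1) * 97^1 * 2557^1 = 2976348/1219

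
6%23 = 6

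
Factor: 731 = 17^1*43^1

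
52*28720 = 1493440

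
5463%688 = 647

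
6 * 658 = 3948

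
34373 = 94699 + -60326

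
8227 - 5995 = 2232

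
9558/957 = 3186/319 ≈ 9.99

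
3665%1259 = 1147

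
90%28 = 6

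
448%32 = 0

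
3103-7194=-4091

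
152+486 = 638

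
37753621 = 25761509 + 11992112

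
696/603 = 1 + 31/201 ≈ 1.15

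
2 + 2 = 4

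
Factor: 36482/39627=2^1*3^ (-2)*7^ (-1)*29^1=58/63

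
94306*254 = 23953724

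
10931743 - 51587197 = -40655454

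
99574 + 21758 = 121332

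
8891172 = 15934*558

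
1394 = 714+680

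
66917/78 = 857 + 71/78 ≈ 857.91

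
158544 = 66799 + 91745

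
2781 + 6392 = 9173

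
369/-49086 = -41/5454 ≈ -0.00752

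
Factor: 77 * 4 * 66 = 2^3 * 3^1 * 7^1 * 11^2 = 20328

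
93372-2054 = 91318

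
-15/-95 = 3/19 ≈ 0.158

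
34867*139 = 4846513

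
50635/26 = 3895/2 = 1947.50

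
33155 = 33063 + 92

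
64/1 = 64 = 64.00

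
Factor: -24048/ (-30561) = 2^4 * 3^1 * 61^ (-1) = 48/61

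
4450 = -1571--6021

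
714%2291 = 714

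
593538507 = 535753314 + 57785193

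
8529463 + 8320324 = 16849787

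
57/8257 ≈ 0.00690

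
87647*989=86682883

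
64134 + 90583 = 154717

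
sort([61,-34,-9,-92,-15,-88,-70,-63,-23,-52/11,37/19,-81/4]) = [-92,-88,-70,-63,-34,-23,-81/4,-15,-9,-52/11,37/19,61]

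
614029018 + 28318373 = 642347391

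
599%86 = 83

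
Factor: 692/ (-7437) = -1 * 2^2 * 3^ (-1) * 37^ (-1) * 67^ (-1) * 173^1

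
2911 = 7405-4494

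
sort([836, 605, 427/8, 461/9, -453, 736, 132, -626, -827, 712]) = [-827, -626, -453, 461/9, 427/8, 132, 605, 712, 736, 836]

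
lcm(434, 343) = 21266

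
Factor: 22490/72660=2^(-1) * 3^(-1) * 7^(-1) * 13^1=13/42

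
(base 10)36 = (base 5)121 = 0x24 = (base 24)1c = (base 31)15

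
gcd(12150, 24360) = 30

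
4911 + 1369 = 6280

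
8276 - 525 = 7751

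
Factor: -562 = -1 * 2^1 * 281^1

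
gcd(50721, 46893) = 957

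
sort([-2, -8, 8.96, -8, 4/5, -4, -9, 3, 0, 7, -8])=[-9, -8, -8, -8, -4, -2, 0, 4/5, 3, 7, 8.96]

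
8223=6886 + 1337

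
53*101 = 5353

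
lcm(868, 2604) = 2604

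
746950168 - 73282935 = 673667233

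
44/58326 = 22/29163 ≈ 0.000754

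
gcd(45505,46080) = 5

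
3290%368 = 346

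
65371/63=1037 + 40/63 ≈ 1037.63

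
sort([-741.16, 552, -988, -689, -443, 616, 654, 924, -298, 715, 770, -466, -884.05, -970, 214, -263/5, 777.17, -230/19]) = [-988, -970, -884.05, -741.16, -689, -466, -443, -298, -263/5, -230/19, 214, 552, 616, 654, 715, 770, 777.17, 924]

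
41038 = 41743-705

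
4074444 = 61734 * 66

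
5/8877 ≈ 0.000563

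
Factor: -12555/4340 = -1*2^(-2)*3^4*7^(-1) = -81/28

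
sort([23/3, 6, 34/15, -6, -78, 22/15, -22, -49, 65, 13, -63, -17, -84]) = [-84, -78, -63, -49, -22, -17, -6, 22/15, 34/15, 6, 23/3, 13, 65]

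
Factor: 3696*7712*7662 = 2^10*3^2*7^1*11^1*241^1*1277^1 = 218394215424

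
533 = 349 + 184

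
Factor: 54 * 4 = 2^3 * 3^3 = 216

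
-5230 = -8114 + 2884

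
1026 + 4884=5910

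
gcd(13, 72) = 1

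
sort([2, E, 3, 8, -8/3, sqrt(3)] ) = [-8/3, sqrt(3), 2, E, 3, 8] 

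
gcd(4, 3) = 1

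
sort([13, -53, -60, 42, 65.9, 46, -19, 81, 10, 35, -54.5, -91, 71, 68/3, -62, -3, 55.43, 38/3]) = [-91, -62, -60, -54.5, -53, -19, -3, 10, 38/3, 13, 68/3, 35, 42, 46, 55.43, 65.9, 71, 81]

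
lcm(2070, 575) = 10350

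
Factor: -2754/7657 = -1*2^1*3^4*13^(-1)*17^1*19^(-1)*31^(-1)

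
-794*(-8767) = 6960998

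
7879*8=63032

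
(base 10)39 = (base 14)2b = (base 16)27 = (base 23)1g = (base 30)19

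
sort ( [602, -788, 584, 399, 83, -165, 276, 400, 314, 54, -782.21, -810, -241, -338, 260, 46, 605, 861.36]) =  [-810, -788, -782.21, -338, -241, -165, 46, 54, 83, 260, 276, 314, 399, 400, 584, 602, 605, 861.36]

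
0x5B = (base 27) 3A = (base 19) 4F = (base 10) 91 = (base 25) 3G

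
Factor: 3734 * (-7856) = -1 * 2^5 * 491^1 * 1867^1 = -29334304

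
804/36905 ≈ 0.0218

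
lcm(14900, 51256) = 1281400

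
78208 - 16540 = 61668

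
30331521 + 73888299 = 104219820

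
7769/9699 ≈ 0.801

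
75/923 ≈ 0.0813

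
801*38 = 30438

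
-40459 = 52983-93442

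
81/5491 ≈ 0.0148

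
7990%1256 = 454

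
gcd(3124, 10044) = 4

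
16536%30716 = 16536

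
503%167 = 2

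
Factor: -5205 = -1*3^1*5^1*347^1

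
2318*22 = 50996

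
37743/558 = 67+119/186≈67.64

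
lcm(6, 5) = 30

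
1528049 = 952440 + 575609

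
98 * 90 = 8820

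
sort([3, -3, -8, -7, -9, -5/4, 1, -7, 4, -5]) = [-9, -8, -7, -7, -5, -3, -5/4, 1, 3, 4]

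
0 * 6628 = 0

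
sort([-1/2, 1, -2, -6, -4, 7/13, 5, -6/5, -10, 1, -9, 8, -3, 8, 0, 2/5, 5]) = [-10, -9, -6, -4, -3, -2, -6/5, -1/2, 0, 2/5, 7/13, 1, 1, 5, 5, 8, 8]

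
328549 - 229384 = 99165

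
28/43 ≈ 0.651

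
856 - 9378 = -8522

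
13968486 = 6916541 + 7051945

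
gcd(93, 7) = 1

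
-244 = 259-503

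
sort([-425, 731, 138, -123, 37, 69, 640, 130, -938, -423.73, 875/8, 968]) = [-938, -425, -423.73, -123, 37, 69, 875/8, 130, 138, 640, 731, 968]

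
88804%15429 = 11659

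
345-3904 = -3559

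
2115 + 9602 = 11717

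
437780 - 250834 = 186946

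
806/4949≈0.163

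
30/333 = 10/111 ≈ 0.0901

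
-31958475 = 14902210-46860685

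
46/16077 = 2/699 ≈ 0.00286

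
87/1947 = 29/649 ≈ 0.0447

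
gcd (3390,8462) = 2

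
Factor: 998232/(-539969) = -1*2^3*3^1*719^(-1)*751^(-1)*41593^1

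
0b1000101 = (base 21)36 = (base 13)54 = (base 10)69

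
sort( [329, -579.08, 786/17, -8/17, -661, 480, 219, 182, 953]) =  [-661, -579.08, -8/17, 786/17, 182, 219, 329, 480, 953]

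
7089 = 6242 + 847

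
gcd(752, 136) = 8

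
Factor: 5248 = 2^7 * 41^1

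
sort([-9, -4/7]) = [-9, -4/7]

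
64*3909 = 250176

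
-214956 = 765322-980278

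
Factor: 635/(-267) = -1 * 3^(-1) * 5^1 * 89^(-1) * 127^1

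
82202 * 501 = 41183202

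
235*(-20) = -4700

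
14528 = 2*7264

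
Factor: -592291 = -1*7^1*191^1*443^1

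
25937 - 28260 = -2323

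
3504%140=4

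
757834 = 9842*77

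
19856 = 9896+9960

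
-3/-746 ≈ 0.00402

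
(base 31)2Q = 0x58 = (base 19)4C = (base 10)88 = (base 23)3J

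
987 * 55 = 54285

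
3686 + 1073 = 4759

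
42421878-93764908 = -51343030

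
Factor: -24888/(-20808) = 3^(-1) * 17^(-1) * 61^1 = 61/51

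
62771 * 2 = 125542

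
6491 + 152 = 6643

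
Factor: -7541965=-1*5^1*17^1*88729^1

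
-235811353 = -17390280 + -218421073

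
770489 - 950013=-179524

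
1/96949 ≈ 0.0000103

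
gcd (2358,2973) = 3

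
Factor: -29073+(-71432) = -1*5^1*20101^1 = -100505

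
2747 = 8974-6227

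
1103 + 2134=3237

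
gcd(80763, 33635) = 1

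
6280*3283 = 20617240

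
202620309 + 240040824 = 442661133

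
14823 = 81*183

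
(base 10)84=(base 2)1010100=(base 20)44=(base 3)10010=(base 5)314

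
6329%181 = 175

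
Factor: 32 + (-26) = 2^1 * 3^1 = 6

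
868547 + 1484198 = 2352745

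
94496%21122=10008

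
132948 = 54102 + 78846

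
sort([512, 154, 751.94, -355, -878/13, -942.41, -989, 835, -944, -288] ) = [-989, -944, -942.41, -355, -288, -878/13, 154, 512, 751.94, 835] 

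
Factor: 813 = 3^1*271^1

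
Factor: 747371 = 17^1 * 43963^1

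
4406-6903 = -2497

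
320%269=51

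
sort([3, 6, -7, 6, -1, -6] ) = [-7, -6, -1, 3, 6, 6] 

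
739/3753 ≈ 0.197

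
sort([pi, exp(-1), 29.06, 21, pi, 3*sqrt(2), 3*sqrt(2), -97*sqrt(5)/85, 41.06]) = [-97*sqrt(5)/85, exp(-1), pi, pi, 3*sqrt(2), 3*sqrt(2), 21, 29.06, 41.06]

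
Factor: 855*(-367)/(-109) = 3^2*5^1*19^1*109^(-1)*367^1 = 313785/109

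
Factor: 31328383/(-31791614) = -1 * 2^(-1) * 31^1 * 61^(-1) * 283^1 * 3571^1 * 260587^(-1)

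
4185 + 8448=12633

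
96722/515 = 187 + 417/515 ≈ 187.81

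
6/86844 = 1/14474 ≈ 0.0000691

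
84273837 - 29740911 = 54532926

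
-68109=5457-73566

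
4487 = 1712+2775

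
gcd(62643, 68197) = 1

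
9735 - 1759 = 7976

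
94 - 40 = 54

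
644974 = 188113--456861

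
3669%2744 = 925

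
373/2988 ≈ 0.125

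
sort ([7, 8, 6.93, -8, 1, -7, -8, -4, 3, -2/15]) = [-8, -8, -7, -4, -2/15, 1, 3, 6.93, 7, 8]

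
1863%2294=1863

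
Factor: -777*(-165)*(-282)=-1*2^1*3^3*5^1*7^1*11^1*37^1*47^1=-36153810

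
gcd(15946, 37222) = 2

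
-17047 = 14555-31602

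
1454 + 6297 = 7751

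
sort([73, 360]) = [73, 360]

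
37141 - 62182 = -25041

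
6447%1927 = 666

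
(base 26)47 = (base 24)4f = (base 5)421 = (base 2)1101111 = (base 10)111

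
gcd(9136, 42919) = 1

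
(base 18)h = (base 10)17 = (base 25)h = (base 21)h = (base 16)11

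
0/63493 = 0 = 0.00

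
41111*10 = 411110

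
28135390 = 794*35435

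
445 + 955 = 1400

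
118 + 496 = 614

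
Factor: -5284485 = -1 * 3^2 * 5^1 * 43^1 * 2731^1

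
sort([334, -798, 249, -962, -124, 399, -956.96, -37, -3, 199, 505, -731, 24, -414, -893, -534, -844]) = [-962, -956.96, -893, -844, -798, -731, -534, -414, -124, -37, -3, 24, 199, 249, 334, 399, 505]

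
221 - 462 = -241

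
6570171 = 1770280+4799891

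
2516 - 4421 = -1905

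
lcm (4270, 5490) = 38430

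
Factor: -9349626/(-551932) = 2^(-1)*3^1*11^1*13^1*17^1*641^1*137983^(-1) = 4674813/275966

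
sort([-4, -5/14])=[-4, -5/14]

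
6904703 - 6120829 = 783874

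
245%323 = 245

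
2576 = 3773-1197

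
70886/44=1611+1/22≈1611.05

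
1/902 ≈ 0.00111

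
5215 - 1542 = 3673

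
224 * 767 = 171808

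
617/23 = 26 + 19/23 ≈ 26.83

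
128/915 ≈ 0.140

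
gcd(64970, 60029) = 1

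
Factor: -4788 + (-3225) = -1*3^1*2671^1 = -8013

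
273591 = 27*10133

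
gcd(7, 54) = 1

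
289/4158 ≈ 0.0695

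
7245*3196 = 23155020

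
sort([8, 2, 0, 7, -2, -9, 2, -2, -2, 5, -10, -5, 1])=[-10, -9, -5, -2, -2, -2, 0, 1, 2, 2, 5, 7, 8]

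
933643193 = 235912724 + 697730469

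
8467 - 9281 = -814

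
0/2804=0=0.00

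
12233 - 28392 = -16159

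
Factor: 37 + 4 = 41^1 = 41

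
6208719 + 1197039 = 7405758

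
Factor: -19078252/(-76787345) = 2^2 * 5^(-1) * 571^1 * 8353^1 * 15357469^(-1) 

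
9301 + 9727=19028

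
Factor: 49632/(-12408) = -1 * 2^2 = -4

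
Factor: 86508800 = 2^8 * 5^2 * 7^1 * 1931^1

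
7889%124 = 77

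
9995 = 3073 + 6922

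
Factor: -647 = -1*647^1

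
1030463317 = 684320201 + 346143116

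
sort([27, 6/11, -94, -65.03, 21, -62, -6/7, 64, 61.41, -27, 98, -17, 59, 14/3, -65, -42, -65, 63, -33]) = [-94, -65.03, -65, -65, -62, -42, -33, -27, -17, -6/7, 6/11, 14/3, 21, 27, 59, 61.41, 63, 64, 98]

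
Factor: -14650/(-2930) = 5^1 = 5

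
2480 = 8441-5961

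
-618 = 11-629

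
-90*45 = -4050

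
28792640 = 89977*320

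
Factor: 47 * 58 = 2^1 * 29^1 * 47^1 = 2726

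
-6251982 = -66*94727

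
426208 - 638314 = -212106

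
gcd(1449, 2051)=7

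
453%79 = 58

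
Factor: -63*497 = -1*3^2*7^2*71^1 = -31311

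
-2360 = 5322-7682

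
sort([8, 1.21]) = [1.21, 8]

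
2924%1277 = 370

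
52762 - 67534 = -14772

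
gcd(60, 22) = 2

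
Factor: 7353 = 3^2*19^1*43^1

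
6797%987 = 875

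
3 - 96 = -93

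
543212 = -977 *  (-556)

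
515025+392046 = 907071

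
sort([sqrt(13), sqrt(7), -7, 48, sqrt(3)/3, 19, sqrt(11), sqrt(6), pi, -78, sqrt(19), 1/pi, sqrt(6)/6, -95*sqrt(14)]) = [-95*sqrt(14), -78, -7, 1/pi, sqrt(6)/6, sqrt(3)/3, sqrt(6), sqrt(7), pi, sqrt(11), sqrt(13), sqrt(19), 19, 48]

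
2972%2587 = 385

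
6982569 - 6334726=647843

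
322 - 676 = -354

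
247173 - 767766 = -520593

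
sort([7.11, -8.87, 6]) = [-8.87, 6, 7.11]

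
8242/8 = 4121/4 = 1030.25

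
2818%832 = 322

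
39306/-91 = -431-85/91 ≈ -431.93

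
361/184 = 1 + 177/184 ≈ 1.96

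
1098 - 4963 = -3865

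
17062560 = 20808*820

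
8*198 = 1584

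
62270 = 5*12454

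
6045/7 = 863+4/7 ≈ 863.57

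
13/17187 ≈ 0.000756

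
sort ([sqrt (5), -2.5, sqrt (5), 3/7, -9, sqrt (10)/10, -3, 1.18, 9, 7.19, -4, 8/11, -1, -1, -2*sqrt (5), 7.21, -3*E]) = [-9, -3*E, -2*sqrt (5), -4, -3, -2.5, -1, -1, sqrt (10)/10, 3/7, 8/11, 1.18, sqrt (5), sqrt (5), 7.19, 7.21, 9]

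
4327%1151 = 874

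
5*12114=60570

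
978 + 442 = 1420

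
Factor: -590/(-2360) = 2^(-2) = 1/4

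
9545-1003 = 8542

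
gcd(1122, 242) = 22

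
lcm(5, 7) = 35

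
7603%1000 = 603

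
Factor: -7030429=-1*7^1*137^1*7331^1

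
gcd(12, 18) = 6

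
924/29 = 31 + 25/29 ≈ 31.86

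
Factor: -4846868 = -1 * 2^2 * 13^1 * 83^1 * 1123^1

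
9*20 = 180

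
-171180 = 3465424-3636604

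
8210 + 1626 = 9836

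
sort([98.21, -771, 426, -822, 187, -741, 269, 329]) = [-822, -771, -741, 98.21, 187, 269, 329, 426]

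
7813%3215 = 1383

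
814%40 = 14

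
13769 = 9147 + 4622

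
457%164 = 129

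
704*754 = 530816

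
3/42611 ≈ 0.0000704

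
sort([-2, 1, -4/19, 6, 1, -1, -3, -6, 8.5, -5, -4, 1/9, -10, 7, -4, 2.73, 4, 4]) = [-10, -6, -5, -4, -4, -3, -2, -1, -4/19, 1/9, 1, 1, 2.73, 4, 4, 6, 7, 8.5]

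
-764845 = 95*(-8051)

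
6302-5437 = 865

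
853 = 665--188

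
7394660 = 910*8126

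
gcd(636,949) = 1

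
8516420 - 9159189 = -642769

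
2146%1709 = 437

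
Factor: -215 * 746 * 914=-1 * 2^2 * 5^1 * 43^1 * 373^1 * 457^1=-146596460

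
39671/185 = 214+81/185≈214.44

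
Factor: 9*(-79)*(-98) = 2^1*3^2*7^2*79^1 = 69678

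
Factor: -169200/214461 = -1*2^4*3^(-1)*5^2*13^(-2) = -400/507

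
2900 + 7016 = 9916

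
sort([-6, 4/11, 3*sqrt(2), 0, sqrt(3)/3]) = [-6, 0, 4/11, sqrt(3)/3, 3*sqrt(2)]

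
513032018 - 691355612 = -178323594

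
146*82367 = 12025582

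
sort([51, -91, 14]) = [-91, 14, 51]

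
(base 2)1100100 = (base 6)244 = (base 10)100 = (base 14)72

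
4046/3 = 1348+2/3 ≈ 1348.67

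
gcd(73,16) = 1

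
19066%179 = 92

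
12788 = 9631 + 3157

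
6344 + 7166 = 13510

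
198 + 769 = 967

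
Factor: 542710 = 2^1*5^1*7^1*7753^1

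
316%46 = 40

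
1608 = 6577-4969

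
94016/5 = 18803 + 1/5 = 18803.20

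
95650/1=95650=95650.00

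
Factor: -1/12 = -1*2^(-2)*3^(-1)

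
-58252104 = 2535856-60787960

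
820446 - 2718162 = -1897716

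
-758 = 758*(-1) 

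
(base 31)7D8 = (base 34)65W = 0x1BE2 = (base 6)53014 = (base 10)7138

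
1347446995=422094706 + 925352289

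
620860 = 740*839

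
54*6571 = 354834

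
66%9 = 3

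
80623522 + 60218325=140841847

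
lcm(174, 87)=174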